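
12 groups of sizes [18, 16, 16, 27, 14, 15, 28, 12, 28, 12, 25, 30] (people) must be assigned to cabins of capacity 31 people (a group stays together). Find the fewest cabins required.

9

Total = 30 + 28 + 28 + 27 + 25 + 18 + 16 + 16 + 15 + 14 + 12 + 12 = 241 people.
Lower bound: ⌈241/31⌉ = 8 cabins.
A packing using 9 cabins:
  cabin 1: 30 = 30
  cabin 2: 28 = 28
  cabin 3: 28 = 28
  cabin 4: 27 = 27
  cabin 5: 25 = 25
  cabin 6: 18 + 12 = 30
  cabin 7: 16 + 15 = 31
  cabin 8: 16 + 14 = 30
  cabin 9: 12 = 12
No arrangement into 8 cabins stays within capacity, so 9 is optimal.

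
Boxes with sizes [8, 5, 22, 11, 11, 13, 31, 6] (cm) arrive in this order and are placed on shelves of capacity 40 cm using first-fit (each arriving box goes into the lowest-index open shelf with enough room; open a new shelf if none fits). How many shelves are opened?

3

  8 → shelf 1 (new)  [load 8/40]
  5 → shelf 1  [load 13/40]
  22 → shelf 1  [load 35/40]
  11 → shelf 2 (new)  [load 11/40]
  11 → shelf 2  [load 22/40]
  13 → shelf 2  [load 35/40]
  31 → shelf 3 (new)  [load 31/40]
  6 → shelf 3  [load 37/40]
3 shelves opened.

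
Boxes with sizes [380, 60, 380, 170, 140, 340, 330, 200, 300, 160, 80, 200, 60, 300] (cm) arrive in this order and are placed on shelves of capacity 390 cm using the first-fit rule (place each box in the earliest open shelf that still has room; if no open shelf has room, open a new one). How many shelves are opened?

  380 → shelf 1 (new)  [load 380/390]
  60 → shelf 2 (new)  [load 60/390]
  380 → shelf 3 (new)  [load 380/390]
  170 → shelf 2  [load 230/390]
  140 → shelf 2  [load 370/390]
  340 → shelf 4 (new)  [load 340/390]
  330 → shelf 5 (new)  [load 330/390]
  200 → shelf 6 (new)  [load 200/390]
  300 → shelf 7 (new)  [load 300/390]
  160 → shelf 6  [load 360/390]
  80 → shelf 7  [load 380/390]
  200 → shelf 8 (new)  [load 200/390]
  60 → shelf 5  [load 390/390]
  300 → shelf 9 (new)  [load 300/390]
9 shelves opened.

9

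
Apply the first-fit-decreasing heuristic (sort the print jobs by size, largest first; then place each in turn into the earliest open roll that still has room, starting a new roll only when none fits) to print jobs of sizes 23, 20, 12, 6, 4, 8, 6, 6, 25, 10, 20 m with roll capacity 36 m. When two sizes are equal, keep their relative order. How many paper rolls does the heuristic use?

Sorted descending: 25, 23, 20, 20, 12, 10, 8, 6, 6, 6, 4.
  25 → roll 1 (new)  [load 25/36]
  23 → roll 2 (new)  [load 23/36]
  20 → roll 3 (new)  [load 20/36]
  20 → roll 4 (new)  [load 20/36]
  12 → roll 2  [load 35/36]
  10 → roll 1  [load 35/36]
  8 → roll 3  [load 28/36]
  6 → roll 3  [load 34/36]
  6 → roll 4  [load 26/36]
  6 → roll 4  [load 32/36]
  4 → roll 4  [load 36/36]
4 paper rolls opened.

4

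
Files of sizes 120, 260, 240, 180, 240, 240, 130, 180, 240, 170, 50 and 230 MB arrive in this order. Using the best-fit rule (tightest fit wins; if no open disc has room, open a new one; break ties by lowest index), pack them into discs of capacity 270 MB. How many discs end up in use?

  120 → disc 1 (new)  [load 120/270]
  260 → disc 2 (new)  [load 260/270]
  240 → disc 3 (new)  [load 240/270]
  180 → disc 4 (new)  [load 180/270]
  240 → disc 5 (new)  [load 240/270]
  240 → disc 6 (new)  [load 240/270]
  130 → disc 1  [load 250/270]
  180 → disc 7 (new)  [load 180/270]
  240 → disc 8 (new)  [load 240/270]
  170 → disc 9 (new)  [load 170/270]
  50 → disc 4  [load 230/270]
  230 → disc 10 (new)  [load 230/270]
10 discs opened.

10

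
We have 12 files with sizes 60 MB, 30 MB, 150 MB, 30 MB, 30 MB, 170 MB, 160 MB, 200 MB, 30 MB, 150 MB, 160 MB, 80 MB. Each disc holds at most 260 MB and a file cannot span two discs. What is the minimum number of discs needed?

6

Total = 200 + 170 + 160 + 160 + 150 + 150 + 80 + 60 + 30 + 30 + 30 + 30 = 1250 MB.
Lower bound: ⌈1250/260⌉ = 5 discs.
Also, 6 files each exceed 130 MB, and no two of those can share a disc, so at least 6 discs are needed.
A packing using 6 discs:
  disc 1: 200 + 60 = 260
  disc 2: 170 + 80 = 250
  disc 3: 160 + 30 + 30 + 30 = 250
  disc 4: 160 + 30 = 190
  disc 5: 150 = 150
  disc 6: 150 = 150
This matches the lower bound, so 6 is optimal.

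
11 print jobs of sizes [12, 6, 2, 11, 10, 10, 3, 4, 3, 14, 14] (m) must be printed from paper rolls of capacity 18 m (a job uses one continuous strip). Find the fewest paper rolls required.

6

Total = 14 + 14 + 12 + 11 + 10 + 10 + 6 + 4 + 3 + 3 + 2 = 89 m.
Lower bound: ⌈89/18⌉ = 5 paper rolls.
Also, 6 print jobs each exceed 9 m, and no two of those can share a roll, so at least 6 paper rolls are needed.
A packing using 6 paper rolls:
  roll 1: 14 + 4 = 18
  roll 2: 14 + 3 = 17
  roll 3: 12 + 6 = 18
  roll 4: 11 + 3 + 2 = 16
  roll 5: 10 = 10
  roll 6: 10 = 10
This matches the lower bound, so 6 is optimal.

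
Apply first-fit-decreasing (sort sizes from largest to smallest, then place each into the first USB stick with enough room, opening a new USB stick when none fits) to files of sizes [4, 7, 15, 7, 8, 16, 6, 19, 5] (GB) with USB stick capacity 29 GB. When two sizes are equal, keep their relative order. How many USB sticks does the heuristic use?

4

Sorted descending: 19, 16, 15, 8, 7, 7, 6, 5, 4.
  19 → USB stick 1 (new)  [load 19/29]
  16 → USB stick 2 (new)  [load 16/29]
  15 → USB stick 3 (new)  [load 15/29]
  8 → USB stick 1  [load 27/29]
  7 → USB stick 2  [load 23/29]
  7 → USB stick 3  [load 22/29]
  6 → USB stick 2  [load 29/29]
  5 → USB stick 3  [load 27/29]
  4 → USB stick 4 (new)  [load 4/29]
4 USB sticks opened.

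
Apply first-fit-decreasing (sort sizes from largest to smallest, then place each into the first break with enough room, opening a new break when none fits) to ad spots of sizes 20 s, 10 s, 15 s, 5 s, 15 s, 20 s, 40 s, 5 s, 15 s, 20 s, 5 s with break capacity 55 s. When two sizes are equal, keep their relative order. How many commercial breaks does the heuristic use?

Sorted descending: 40, 20, 20, 20, 15, 15, 15, 10, 5, 5, 5.
  40 → break 1 (new)  [load 40/55]
  20 → break 2 (new)  [load 20/55]
  20 → break 2  [load 40/55]
  20 → break 3 (new)  [load 20/55]
  15 → break 1  [load 55/55]
  15 → break 2  [load 55/55]
  15 → break 3  [load 35/55]
  10 → break 3  [load 45/55]
  5 → break 3  [load 50/55]
  5 → break 3  [load 55/55]
  5 → break 4 (new)  [load 5/55]
4 commercial breaks opened.

4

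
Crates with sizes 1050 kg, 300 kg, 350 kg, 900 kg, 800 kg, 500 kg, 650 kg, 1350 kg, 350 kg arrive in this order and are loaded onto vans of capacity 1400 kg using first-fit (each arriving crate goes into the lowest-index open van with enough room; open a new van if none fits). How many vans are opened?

  1050 → van 1 (new)  [load 1050/1400]
  300 → van 1  [load 1350/1400]
  350 → van 2 (new)  [load 350/1400]
  900 → van 2  [load 1250/1400]
  800 → van 3 (new)  [load 800/1400]
  500 → van 3  [load 1300/1400]
  650 → van 4 (new)  [load 650/1400]
  1350 → van 5 (new)  [load 1350/1400]
  350 → van 4  [load 1000/1400]
5 vans opened.

5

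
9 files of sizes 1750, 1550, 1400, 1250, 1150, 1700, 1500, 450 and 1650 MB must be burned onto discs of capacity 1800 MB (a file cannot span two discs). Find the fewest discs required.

Total = 1750 + 1700 + 1650 + 1550 + 1500 + 1400 + 1250 + 1150 + 450 = 12400 MB.
Lower bound: ⌈12400/1800⌉ = 7 discs.
Also, 8 files each exceed 900 MB, and no two of those can share a disc, so at least 8 discs are needed.
A packing using 8 discs:
  disc 1: 1750 = 1750
  disc 2: 1700 = 1700
  disc 3: 1650 = 1650
  disc 4: 1550 = 1550
  disc 5: 1500 = 1500
  disc 6: 1400 = 1400
  disc 7: 1250 + 450 = 1700
  disc 8: 1150 = 1150
This matches the lower bound, so 8 is optimal.

8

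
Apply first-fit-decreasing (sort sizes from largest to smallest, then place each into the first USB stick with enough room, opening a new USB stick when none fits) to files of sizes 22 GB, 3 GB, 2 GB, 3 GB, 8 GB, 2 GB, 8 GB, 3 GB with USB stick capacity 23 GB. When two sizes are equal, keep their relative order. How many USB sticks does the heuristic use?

Sorted descending: 22, 8, 8, 3, 3, 3, 2, 2.
  22 → USB stick 1 (new)  [load 22/23]
  8 → USB stick 2 (new)  [load 8/23]
  8 → USB stick 2  [load 16/23]
  3 → USB stick 2  [load 19/23]
  3 → USB stick 2  [load 22/23]
  3 → USB stick 3 (new)  [load 3/23]
  2 → USB stick 3  [load 5/23]
  2 → USB stick 3  [load 7/23]
3 USB sticks opened.

3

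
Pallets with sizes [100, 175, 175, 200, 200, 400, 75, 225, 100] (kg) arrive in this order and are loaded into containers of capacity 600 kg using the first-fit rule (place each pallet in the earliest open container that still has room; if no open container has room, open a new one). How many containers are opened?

  100 → container 1 (new)  [load 100/600]
  175 → container 1  [load 275/600]
  175 → container 1  [load 450/600]
  200 → container 2 (new)  [load 200/600]
  200 → container 2  [load 400/600]
  400 → container 3 (new)  [load 400/600]
  75 → container 1  [load 525/600]
  225 → container 4 (new)  [load 225/600]
  100 → container 2  [load 500/600]
4 containers opened.

4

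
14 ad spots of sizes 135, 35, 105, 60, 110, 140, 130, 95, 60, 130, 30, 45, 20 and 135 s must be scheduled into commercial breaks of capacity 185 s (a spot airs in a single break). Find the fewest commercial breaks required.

8

Total = 140 + 135 + 135 + 130 + 130 + 110 + 105 + 95 + 60 + 60 + 45 + 35 + 30 + 20 = 1230 s.
Lower bound: ⌈1230/185⌉ = 7 commercial breaks.
Also, 8 ad spots each exceed 185/2 s, and no two of those can share a break, so at least 8 commercial breaks are needed.
A packing using 8 commercial breaks:
  break 1: 140 + 45 = 185
  break 2: 135 + 35 = 170
  break 3: 135 + 30 + 20 = 185
  break 4: 130 = 130
  break 5: 130 = 130
  break 6: 110 + 60 = 170
  break 7: 105 + 60 = 165
  break 8: 95 = 95
This matches the lower bound, so 8 is optimal.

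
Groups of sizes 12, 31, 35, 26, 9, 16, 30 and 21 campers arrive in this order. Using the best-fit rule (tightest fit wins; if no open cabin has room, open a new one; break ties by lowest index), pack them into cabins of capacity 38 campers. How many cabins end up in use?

6

  12 → cabin 1 (new)  [load 12/38]
  31 → cabin 2 (new)  [load 31/38]
  35 → cabin 3 (new)  [load 35/38]
  26 → cabin 1  [load 38/38]
  9 → cabin 4 (new)  [load 9/38]
  16 → cabin 4  [load 25/38]
  30 → cabin 5 (new)  [load 30/38]
  21 → cabin 6 (new)  [load 21/38]
6 cabins opened.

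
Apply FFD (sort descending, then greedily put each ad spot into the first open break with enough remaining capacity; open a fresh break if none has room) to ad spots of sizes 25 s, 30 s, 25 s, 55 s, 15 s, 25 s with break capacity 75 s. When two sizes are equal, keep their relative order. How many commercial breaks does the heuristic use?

Sorted descending: 55, 30, 25, 25, 25, 15.
  55 → break 1 (new)  [load 55/75]
  30 → break 2 (new)  [load 30/75]
  25 → break 2  [load 55/75]
  25 → break 3 (new)  [load 25/75]
  25 → break 3  [load 50/75]
  15 → break 1  [load 70/75]
3 commercial breaks opened.

3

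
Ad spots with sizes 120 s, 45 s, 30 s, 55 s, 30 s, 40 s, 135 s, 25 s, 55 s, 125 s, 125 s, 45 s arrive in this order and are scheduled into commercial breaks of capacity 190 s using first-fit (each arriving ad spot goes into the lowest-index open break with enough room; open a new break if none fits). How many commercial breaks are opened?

5

  120 → break 1 (new)  [load 120/190]
  45 → break 1  [load 165/190]
  30 → break 2 (new)  [load 30/190]
  55 → break 2  [load 85/190]
  30 → break 2  [load 115/190]
  40 → break 2  [load 155/190]
  135 → break 3 (new)  [load 135/190]
  25 → break 1  [load 190/190]
  55 → break 3  [load 190/190]
  125 → break 4 (new)  [load 125/190]
  125 → break 5 (new)  [load 125/190]
  45 → break 4  [load 170/190]
5 commercial breaks opened.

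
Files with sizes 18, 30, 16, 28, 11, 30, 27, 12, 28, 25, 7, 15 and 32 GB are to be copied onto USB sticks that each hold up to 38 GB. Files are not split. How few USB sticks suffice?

9

Total = 32 + 30 + 30 + 28 + 28 + 27 + 25 + 18 + 16 + 15 + 12 + 11 + 7 = 279 GB.
Lower bound: ⌈279/38⌉ = 8 USB sticks.
A packing using 9 USB sticks:
  USB stick 1: 32 = 32
  USB stick 2: 30 + 7 = 37
  USB stick 3: 30 = 30
  USB stick 4: 28 = 28
  USB stick 5: 28 = 28
  USB stick 6: 27 + 11 = 38
  USB stick 7: 25 + 12 = 37
  USB stick 8: 18 + 16 = 34
  USB stick 9: 15 = 15
No arrangement into 8 USB sticks stays within capacity, so 9 is optimal.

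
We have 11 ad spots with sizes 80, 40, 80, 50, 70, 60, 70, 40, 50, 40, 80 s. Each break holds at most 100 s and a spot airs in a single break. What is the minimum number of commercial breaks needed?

Total = 80 + 80 + 80 + 70 + 70 + 60 + 50 + 50 + 40 + 40 + 40 = 660 s.
Lower bound: ⌈660/100⌉ = 7 commercial breaks.
A packing using 8 commercial breaks:
  break 1: 80 = 80
  break 2: 80 = 80
  break 3: 80 = 80
  break 4: 70 = 70
  break 5: 70 = 70
  break 6: 60 + 40 = 100
  break 7: 50 + 50 = 100
  break 8: 40 + 40 = 80
No arrangement into 7 commercial breaks stays within capacity, so 8 is optimal.

8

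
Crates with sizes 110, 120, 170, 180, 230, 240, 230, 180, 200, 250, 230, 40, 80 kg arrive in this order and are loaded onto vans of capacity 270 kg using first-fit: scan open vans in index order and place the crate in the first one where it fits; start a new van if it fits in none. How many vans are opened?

10

  110 → van 1 (new)  [load 110/270]
  120 → van 1  [load 230/270]
  170 → van 2 (new)  [load 170/270]
  180 → van 3 (new)  [load 180/270]
  230 → van 4 (new)  [load 230/270]
  240 → van 5 (new)  [load 240/270]
  230 → van 6 (new)  [load 230/270]
  180 → van 7 (new)  [load 180/270]
  200 → van 8 (new)  [load 200/270]
  250 → van 9 (new)  [load 250/270]
  230 → van 10 (new)  [load 230/270]
  40 → van 1  [load 270/270]
  80 → van 2  [load 250/270]
10 vans opened.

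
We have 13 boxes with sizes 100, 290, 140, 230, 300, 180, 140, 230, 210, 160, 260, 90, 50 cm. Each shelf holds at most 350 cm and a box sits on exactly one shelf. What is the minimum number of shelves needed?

8

Total = 300 + 290 + 260 + 230 + 230 + 210 + 180 + 160 + 140 + 140 + 100 + 90 + 50 = 2380 cm.
Lower bound: ⌈2380/350⌉ = 7 shelves.
A packing using 8 shelves:
  shelf 1: 300 + 50 = 350
  shelf 2: 290 = 290
  shelf 3: 260 + 90 = 350
  shelf 4: 230 + 100 = 330
  shelf 5: 230 = 230
  shelf 6: 210 + 140 = 350
  shelf 7: 180 + 160 = 340
  shelf 8: 140 = 140
No arrangement into 7 shelves stays within capacity, so 8 is optimal.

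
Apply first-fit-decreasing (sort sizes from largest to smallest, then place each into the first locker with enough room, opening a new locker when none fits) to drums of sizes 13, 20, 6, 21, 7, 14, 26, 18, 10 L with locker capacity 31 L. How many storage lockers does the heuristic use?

Sorted descending: 26, 21, 20, 18, 14, 13, 10, 7, 6.
  26 → locker 1 (new)  [load 26/31]
  21 → locker 2 (new)  [load 21/31]
  20 → locker 3 (new)  [load 20/31]
  18 → locker 4 (new)  [load 18/31]
  14 → locker 5 (new)  [load 14/31]
  13 → locker 4  [load 31/31]
  10 → locker 2  [load 31/31]
  7 → locker 3  [load 27/31]
  6 → locker 5  [load 20/31]
5 storage lockers opened.

5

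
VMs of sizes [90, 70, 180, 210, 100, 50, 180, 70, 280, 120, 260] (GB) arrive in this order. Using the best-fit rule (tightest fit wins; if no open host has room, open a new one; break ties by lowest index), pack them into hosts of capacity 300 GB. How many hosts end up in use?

  90 → host 1 (new)  [load 90/300]
  70 → host 1  [load 160/300]
  180 → host 2 (new)  [load 180/300]
  210 → host 3 (new)  [load 210/300]
  100 → host 2  [load 280/300]
  50 → host 3  [load 260/300]
  180 → host 4 (new)  [load 180/300]
  70 → host 4  [load 250/300]
  280 → host 5 (new)  [load 280/300]
  120 → host 1  [load 280/300]
  260 → host 6 (new)  [load 260/300]
6 hosts opened.

6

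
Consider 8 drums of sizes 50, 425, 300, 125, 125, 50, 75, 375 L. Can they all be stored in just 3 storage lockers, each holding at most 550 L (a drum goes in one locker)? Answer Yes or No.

A valid assignment using 3 storage lockers:
  locker 1: 425 + 125 = 550
  locker 2: 375 + 125 + 50 = 550
  locker 3: 300 + 75 + 50 = 425
Every load is within 550 L, so 3 storage lockers suffice.

Yes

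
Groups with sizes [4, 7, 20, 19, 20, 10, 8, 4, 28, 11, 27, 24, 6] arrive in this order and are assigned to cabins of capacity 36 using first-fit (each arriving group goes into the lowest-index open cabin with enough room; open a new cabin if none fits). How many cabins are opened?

  4 → cabin 1 (new)  [load 4/36]
  7 → cabin 1  [load 11/36]
  20 → cabin 1  [load 31/36]
  19 → cabin 2 (new)  [load 19/36]
  20 → cabin 3 (new)  [load 20/36]
  10 → cabin 2  [load 29/36]
  8 → cabin 3  [load 28/36]
  4 → cabin 1  [load 35/36]
  28 → cabin 4 (new)  [load 28/36]
  11 → cabin 5 (new)  [load 11/36]
  27 → cabin 6 (new)  [load 27/36]
  24 → cabin 5  [load 35/36]
  6 → cabin 2  [load 35/36]
6 cabins opened.

6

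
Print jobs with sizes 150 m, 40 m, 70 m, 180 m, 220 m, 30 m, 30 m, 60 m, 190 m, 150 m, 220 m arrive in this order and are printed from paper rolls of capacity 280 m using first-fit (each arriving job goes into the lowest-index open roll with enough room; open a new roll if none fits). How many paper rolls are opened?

6

  150 → roll 1 (new)  [load 150/280]
  40 → roll 1  [load 190/280]
  70 → roll 1  [load 260/280]
  180 → roll 2 (new)  [load 180/280]
  220 → roll 3 (new)  [load 220/280]
  30 → roll 2  [load 210/280]
  30 → roll 2  [load 240/280]
  60 → roll 3  [load 280/280]
  190 → roll 4 (new)  [load 190/280]
  150 → roll 5 (new)  [load 150/280]
  220 → roll 6 (new)  [load 220/280]
6 paper rolls opened.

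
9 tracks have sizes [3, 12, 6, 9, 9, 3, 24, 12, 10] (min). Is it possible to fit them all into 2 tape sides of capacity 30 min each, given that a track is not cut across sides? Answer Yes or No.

Total = 88 min; ⌈88/30⌉ = 3.
At least 3 tape sides are required, but only 2 are allowed.

No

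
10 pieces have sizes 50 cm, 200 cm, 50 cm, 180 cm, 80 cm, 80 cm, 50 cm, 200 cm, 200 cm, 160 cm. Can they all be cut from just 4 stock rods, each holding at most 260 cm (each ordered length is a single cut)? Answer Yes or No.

No

Total = 1250 cm; ⌈1250/260⌉ = 5.
At least 5 stock rods are required, but only 4 are allowed.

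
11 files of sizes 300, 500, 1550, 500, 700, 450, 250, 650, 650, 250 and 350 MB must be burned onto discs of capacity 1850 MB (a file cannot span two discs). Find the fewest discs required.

Total = 1550 + 700 + 650 + 650 + 500 + 500 + 450 + 350 + 300 + 250 + 250 = 6150 MB.
Lower bound: ⌈6150/1850⌉ = 4 discs.
A packing using 4 discs:
  disc 1: 1550 + 300 = 1850
  disc 2: 700 + 650 + 500 = 1850
  disc 3: 650 + 500 + 450 + 250 = 1850
  disc 4: 350 + 250 = 600
This matches the lower bound, so 4 is optimal.

4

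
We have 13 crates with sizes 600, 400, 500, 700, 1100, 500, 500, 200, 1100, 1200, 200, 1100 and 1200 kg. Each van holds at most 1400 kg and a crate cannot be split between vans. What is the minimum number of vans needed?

Total = 1200 + 1200 + 1100 + 1100 + 1100 + 700 + 600 + 500 + 500 + 500 + 400 + 200 + 200 = 9300 kg.
Lower bound: ⌈9300/1400⌉ = 7 vans.
A packing using 8 vans:
  van 1: 1200 + 200 = 1400
  van 2: 1200 + 200 = 1400
  van 3: 1100 = 1100
  van 4: 1100 = 1100
  van 5: 1100 = 1100
  van 6: 700 + 600 = 1300
  van 7: 500 + 500 + 400 = 1400
  van 8: 500 = 500
No arrangement into 7 vans stays within capacity, so 8 is optimal.

8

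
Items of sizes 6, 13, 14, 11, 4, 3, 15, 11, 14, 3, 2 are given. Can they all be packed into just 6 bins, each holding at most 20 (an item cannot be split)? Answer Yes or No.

A valid assignment using 6 bins:
  bin 1: 15 + 4 = 19
  bin 2: 14 + 6 = 20
  bin 3: 14 + 3 + 3 = 20
  bin 4: 13 + 2 = 15
  bin 5: 11 = 11
  bin 6: 11 = 11
Every load is within 20, so 6 bins suffice.

Yes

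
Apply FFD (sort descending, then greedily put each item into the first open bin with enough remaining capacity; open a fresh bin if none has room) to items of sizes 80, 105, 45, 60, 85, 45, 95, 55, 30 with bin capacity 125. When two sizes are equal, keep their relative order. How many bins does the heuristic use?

Sorted descending: 105, 95, 85, 80, 60, 55, 45, 45, 30.
  105 → bin 1 (new)  [load 105/125]
  95 → bin 2 (new)  [load 95/125]
  85 → bin 3 (new)  [load 85/125]
  80 → bin 4 (new)  [load 80/125]
  60 → bin 5 (new)  [load 60/125]
  55 → bin 5  [load 115/125]
  45 → bin 4  [load 125/125]
  45 → bin 6 (new)  [load 45/125]
  30 → bin 2  [load 125/125]
6 bins opened.

6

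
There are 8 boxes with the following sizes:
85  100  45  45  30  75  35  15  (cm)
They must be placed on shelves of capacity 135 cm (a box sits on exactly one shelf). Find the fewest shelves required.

4

Total = 100 + 85 + 75 + 45 + 45 + 35 + 30 + 15 = 430 cm.
Lower bound: ⌈430/135⌉ = 4 shelves.
A packing using 4 shelves:
  shelf 1: 100 + 35 = 135
  shelf 2: 85 + 45 = 130
  shelf 3: 75 + 45 + 15 = 135
  shelf 4: 30 = 30
This matches the lower bound, so 4 is optimal.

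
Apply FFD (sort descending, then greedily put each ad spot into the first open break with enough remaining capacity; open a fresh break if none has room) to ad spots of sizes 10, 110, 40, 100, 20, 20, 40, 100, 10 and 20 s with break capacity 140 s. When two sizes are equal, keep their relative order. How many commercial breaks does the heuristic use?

4

Sorted descending: 110, 100, 100, 40, 40, 20, 20, 20, 10, 10.
  110 → break 1 (new)  [load 110/140]
  100 → break 2 (new)  [load 100/140]
  100 → break 3 (new)  [load 100/140]
  40 → break 2  [load 140/140]
  40 → break 3  [load 140/140]
  20 → break 1  [load 130/140]
  20 → break 4 (new)  [load 20/140]
  20 → break 4  [load 40/140]
  10 → break 1  [load 140/140]
  10 → break 4  [load 50/140]
4 commercial breaks opened.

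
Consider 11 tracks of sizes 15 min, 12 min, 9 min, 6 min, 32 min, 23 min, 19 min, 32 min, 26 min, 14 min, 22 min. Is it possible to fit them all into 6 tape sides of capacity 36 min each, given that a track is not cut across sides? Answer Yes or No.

Total = 210 min; ⌈210/36⌉ = 6.
The bound of 6 does not rule out 6, but exhaustive search shows no assignment into 6 tape sides of capacity 36 min exists — the minimum is 7.

No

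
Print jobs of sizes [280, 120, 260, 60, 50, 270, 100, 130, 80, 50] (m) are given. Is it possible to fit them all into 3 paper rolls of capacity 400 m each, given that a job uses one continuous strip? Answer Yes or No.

Total = 1400 m; ⌈1400/400⌉ = 4.
At least 4 paper rolls are required, but only 3 are allowed.

No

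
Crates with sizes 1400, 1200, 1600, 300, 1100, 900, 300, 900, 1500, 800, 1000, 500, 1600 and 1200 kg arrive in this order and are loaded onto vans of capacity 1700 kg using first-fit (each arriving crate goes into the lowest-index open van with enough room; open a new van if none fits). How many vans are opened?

10

  1400 → van 1 (new)  [load 1400/1700]
  1200 → van 2 (new)  [load 1200/1700]
  1600 → van 3 (new)  [load 1600/1700]
  300 → van 1  [load 1700/1700]
  1100 → van 4 (new)  [load 1100/1700]
  900 → van 5 (new)  [load 900/1700]
  300 → van 2  [load 1500/1700]
  900 → van 6 (new)  [load 900/1700]
  1500 → van 7 (new)  [load 1500/1700]
  800 → van 5  [load 1700/1700]
  1000 → van 8 (new)  [load 1000/1700]
  500 → van 4  [load 1600/1700]
  1600 → van 9 (new)  [load 1600/1700]
  1200 → van 10 (new)  [load 1200/1700]
10 vans opened.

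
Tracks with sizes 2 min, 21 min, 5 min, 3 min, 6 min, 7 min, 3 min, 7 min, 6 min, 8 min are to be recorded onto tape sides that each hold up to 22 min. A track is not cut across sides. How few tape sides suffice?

Total = 21 + 8 + 7 + 7 + 6 + 6 + 5 + 3 + 3 + 2 = 68 min.
Lower bound: ⌈68/22⌉ = 4 tape sides.
A packing using 4 tape sides:
  side 1: 21 = 21
  side 2: 8 + 7 + 7 = 22
  side 3: 6 + 6 + 5 + 3 + 2 = 22
  side 4: 3 = 3
This matches the lower bound, so 4 is optimal.

4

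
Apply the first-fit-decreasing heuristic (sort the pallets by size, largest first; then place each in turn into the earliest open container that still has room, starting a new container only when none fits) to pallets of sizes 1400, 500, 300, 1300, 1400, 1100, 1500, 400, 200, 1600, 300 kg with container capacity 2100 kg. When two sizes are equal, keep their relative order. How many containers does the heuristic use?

Sorted descending: 1600, 1500, 1400, 1400, 1300, 1100, 500, 400, 300, 300, 200.
  1600 → container 1 (new)  [load 1600/2100]
  1500 → container 2 (new)  [load 1500/2100]
  1400 → container 3 (new)  [load 1400/2100]
  1400 → container 4 (new)  [load 1400/2100]
  1300 → container 5 (new)  [load 1300/2100]
  1100 → container 6 (new)  [load 1100/2100]
  500 → container 1  [load 2100/2100]
  400 → container 2  [load 1900/2100]
  300 → container 3  [load 1700/2100]
  300 → container 3  [load 2000/2100]
  200 → container 2  [load 2100/2100]
6 containers opened.

6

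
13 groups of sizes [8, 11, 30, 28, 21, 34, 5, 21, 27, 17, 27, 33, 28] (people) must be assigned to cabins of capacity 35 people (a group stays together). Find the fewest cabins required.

Total = 34 + 33 + 30 + 28 + 28 + 27 + 27 + 21 + 21 + 17 + 11 + 8 + 5 = 290 people.
Lower bound: ⌈290/35⌉ = 9 cabins.
A packing using 10 cabins:
  cabin 1: 34 = 34
  cabin 2: 33 = 33
  cabin 3: 30 + 5 = 35
  cabin 4: 28 = 28
  cabin 5: 28 = 28
  cabin 6: 27 + 8 = 35
  cabin 7: 27 = 27
  cabin 8: 21 + 11 = 32
  cabin 9: 21 = 21
  cabin 10: 17 = 17
No arrangement into 9 cabins stays within capacity, so 10 is optimal.

10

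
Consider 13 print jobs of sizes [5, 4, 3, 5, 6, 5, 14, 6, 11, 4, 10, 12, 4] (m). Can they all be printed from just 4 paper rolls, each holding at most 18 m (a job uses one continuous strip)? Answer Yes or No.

Total = 89 m; ⌈89/18⌉ = 5.
At least 5 paper rolls are required, but only 4 are allowed.

No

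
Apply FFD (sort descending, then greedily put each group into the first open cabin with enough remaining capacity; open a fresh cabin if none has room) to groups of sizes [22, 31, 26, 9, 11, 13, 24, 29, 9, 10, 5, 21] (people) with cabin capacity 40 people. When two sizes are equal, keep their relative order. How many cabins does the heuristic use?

Sorted descending: 31, 29, 26, 24, 22, 21, 13, 11, 10, 9, 9, 5.
  31 → cabin 1 (new)  [load 31/40]
  29 → cabin 2 (new)  [load 29/40]
  26 → cabin 3 (new)  [load 26/40]
  24 → cabin 4 (new)  [load 24/40]
  22 → cabin 5 (new)  [load 22/40]
  21 → cabin 6 (new)  [load 21/40]
  13 → cabin 3  [load 39/40]
  11 → cabin 2  [load 40/40]
  10 → cabin 4  [load 34/40]
  9 → cabin 1  [load 40/40]
  9 → cabin 5  [load 31/40]
  5 → cabin 4  [load 39/40]
6 cabins opened.

6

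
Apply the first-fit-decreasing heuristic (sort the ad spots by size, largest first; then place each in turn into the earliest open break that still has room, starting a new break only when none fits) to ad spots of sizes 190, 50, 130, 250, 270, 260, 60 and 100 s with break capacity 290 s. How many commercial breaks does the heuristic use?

5

Sorted descending: 270, 260, 250, 190, 130, 100, 60, 50.
  270 → break 1 (new)  [load 270/290]
  260 → break 2 (new)  [load 260/290]
  250 → break 3 (new)  [load 250/290]
  190 → break 4 (new)  [load 190/290]
  130 → break 5 (new)  [load 130/290]
  100 → break 4  [load 290/290]
  60 → break 5  [load 190/290]
  50 → break 5  [load 240/290]
5 commercial breaks opened.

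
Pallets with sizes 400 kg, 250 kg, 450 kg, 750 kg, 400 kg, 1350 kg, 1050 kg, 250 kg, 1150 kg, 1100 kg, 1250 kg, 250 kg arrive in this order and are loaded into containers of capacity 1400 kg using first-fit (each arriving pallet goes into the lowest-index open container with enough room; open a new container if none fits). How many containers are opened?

  400 → container 1 (new)  [load 400/1400]
  250 → container 1  [load 650/1400]
  450 → container 1  [load 1100/1400]
  750 → container 2 (new)  [load 750/1400]
  400 → container 2  [load 1150/1400]
  1350 → container 3 (new)  [load 1350/1400]
  1050 → container 4 (new)  [load 1050/1400]
  250 → container 1  [load 1350/1400]
  1150 → container 5 (new)  [load 1150/1400]
  1100 → container 6 (new)  [load 1100/1400]
  1250 → container 7 (new)  [load 1250/1400]
  250 → container 2  [load 1400/1400]
7 containers opened.

7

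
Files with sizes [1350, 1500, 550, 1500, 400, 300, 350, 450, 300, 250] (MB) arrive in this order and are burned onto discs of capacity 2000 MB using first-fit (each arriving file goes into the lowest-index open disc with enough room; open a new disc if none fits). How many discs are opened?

4

  1350 → disc 1 (new)  [load 1350/2000]
  1500 → disc 2 (new)  [load 1500/2000]
  550 → disc 1  [load 1900/2000]
  1500 → disc 3 (new)  [load 1500/2000]
  400 → disc 2  [load 1900/2000]
  300 → disc 3  [load 1800/2000]
  350 → disc 4 (new)  [load 350/2000]
  450 → disc 4  [load 800/2000]
  300 → disc 4  [load 1100/2000]
  250 → disc 4  [load 1350/2000]
4 discs opened.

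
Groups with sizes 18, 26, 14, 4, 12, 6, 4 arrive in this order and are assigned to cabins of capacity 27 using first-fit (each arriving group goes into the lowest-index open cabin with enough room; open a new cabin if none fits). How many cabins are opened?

4

  18 → cabin 1 (new)  [load 18/27]
  26 → cabin 2 (new)  [load 26/27]
  14 → cabin 3 (new)  [load 14/27]
  4 → cabin 1  [load 22/27]
  12 → cabin 3  [load 26/27]
  6 → cabin 4 (new)  [load 6/27]
  4 → cabin 1  [load 26/27]
4 cabins opened.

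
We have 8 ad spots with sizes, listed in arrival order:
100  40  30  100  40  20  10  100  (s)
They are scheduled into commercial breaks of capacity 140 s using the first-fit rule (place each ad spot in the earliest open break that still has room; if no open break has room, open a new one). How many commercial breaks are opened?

  100 → break 1 (new)  [load 100/140]
  40 → break 1  [load 140/140]
  30 → break 2 (new)  [load 30/140]
  100 → break 2  [load 130/140]
  40 → break 3 (new)  [load 40/140]
  20 → break 3  [load 60/140]
  10 → break 2  [load 140/140]
  100 → break 4 (new)  [load 100/140]
4 commercial breaks opened.

4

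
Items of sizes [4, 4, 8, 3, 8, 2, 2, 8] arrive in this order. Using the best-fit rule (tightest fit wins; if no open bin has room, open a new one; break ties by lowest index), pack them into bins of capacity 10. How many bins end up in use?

5

  4 → bin 1 (new)  [load 4/10]
  4 → bin 1  [load 8/10]
  8 → bin 2 (new)  [load 8/10]
  3 → bin 3 (new)  [load 3/10]
  8 → bin 4 (new)  [load 8/10]
  2 → bin 1  [load 10/10]
  2 → bin 2  [load 10/10]
  8 → bin 5 (new)  [load 8/10]
5 bins opened.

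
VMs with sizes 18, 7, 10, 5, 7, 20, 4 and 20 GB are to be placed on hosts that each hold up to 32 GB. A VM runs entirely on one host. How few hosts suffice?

Total = 20 + 20 + 18 + 10 + 7 + 7 + 5 + 4 = 91 GB.
Lower bound: ⌈91/32⌉ = 3 hosts.
A packing using 3 hosts:
  host 1: 20 + 10 = 30
  host 2: 20 + 7 + 5 = 32
  host 3: 18 + 7 + 4 = 29
This matches the lower bound, so 3 is optimal.

3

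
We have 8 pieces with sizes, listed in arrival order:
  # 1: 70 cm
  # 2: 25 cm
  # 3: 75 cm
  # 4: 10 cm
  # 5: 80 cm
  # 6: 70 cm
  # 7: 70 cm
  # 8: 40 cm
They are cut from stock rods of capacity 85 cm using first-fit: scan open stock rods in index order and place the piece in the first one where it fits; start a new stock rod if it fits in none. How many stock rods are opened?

6

  70 → stock rod 1 (new)  [load 70/85]
  25 → stock rod 2 (new)  [load 25/85]
  75 → stock rod 3 (new)  [load 75/85]
  10 → stock rod 1  [load 80/85]
  80 → stock rod 4 (new)  [load 80/85]
  70 → stock rod 5 (new)  [load 70/85]
  70 → stock rod 6 (new)  [load 70/85]
  40 → stock rod 2  [load 65/85]
6 stock rods opened.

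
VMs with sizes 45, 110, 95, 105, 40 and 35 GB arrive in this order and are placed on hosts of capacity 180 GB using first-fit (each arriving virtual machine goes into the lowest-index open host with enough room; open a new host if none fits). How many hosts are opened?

  45 → host 1 (new)  [load 45/180]
  110 → host 1  [load 155/180]
  95 → host 2 (new)  [load 95/180]
  105 → host 3 (new)  [load 105/180]
  40 → host 2  [load 135/180]
  35 → host 2  [load 170/180]
3 hosts opened.

3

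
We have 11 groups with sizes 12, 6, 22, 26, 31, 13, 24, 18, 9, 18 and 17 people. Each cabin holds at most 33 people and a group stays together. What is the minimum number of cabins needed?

Total = 31 + 26 + 24 + 22 + 18 + 18 + 17 + 13 + 12 + 9 + 6 = 196 people.
Lower bound: ⌈196/33⌉ = 6 cabins.
Also, 7 groups each exceed 33/2 people, and no two of those can share a cabin, so at least 7 cabins are needed.
A packing using 7 cabins:
  cabin 1: 31 = 31
  cabin 2: 26 + 6 = 32
  cabin 3: 24 + 9 = 33
  cabin 4: 22 = 22
  cabin 5: 18 + 13 = 31
  cabin 6: 18 + 12 = 30
  cabin 7: 17 = 17
This matches the lower bound, so 7 is optimal.

7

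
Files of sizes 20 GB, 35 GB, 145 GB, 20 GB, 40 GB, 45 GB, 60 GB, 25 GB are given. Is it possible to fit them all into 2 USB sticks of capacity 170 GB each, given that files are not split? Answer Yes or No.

No

Total = 390 GB; ⌈390/170⌉ = 3.
At least 3 USB sticks are required, but only 2 are allowed.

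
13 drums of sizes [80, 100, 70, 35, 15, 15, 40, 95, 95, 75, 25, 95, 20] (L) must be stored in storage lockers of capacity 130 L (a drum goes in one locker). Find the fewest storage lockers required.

Total = 100 + 95 + 95 + 95 + 80 + 75 + 70 + 40 + 35 + 25 + 20 + 15 + 15 = 760 L.
Lower bound: ⌈760/130⌉ = 6 storage lockers.
Also, 7 drums each exceed 65 L, and no two of those can share a locker, so at least 7 storage lockers are needed.
A packing using 7 storage lockers:
  locker 1: 100 + 25 = 125
  locker 2: 95 + 35 = 130
  locker 3: 95 + 20 + 15 = 130
  locker 4: 95 + 15 = 110
  locker 5: 80 + 40 = 120
  locker 6: 75 = 75
  locker 7: 70 = 70
This matches the lower bound, so 7 is optimal.

7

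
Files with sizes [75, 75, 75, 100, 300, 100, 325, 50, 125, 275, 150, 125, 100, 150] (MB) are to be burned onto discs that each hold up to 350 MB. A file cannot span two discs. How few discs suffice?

6

Total = 325 + 300 + 275 + 150 + 150 + 125 + 125 + 100 + 100 + 100 + 75 + 75 + 75 + 50 = 2025 MB.
Lower bound: ⌈2025/350⌉ = 6 discs.
A packing using 6 discs:
  disc 1: 325 = 325
  disc 2: 300 + 50 = 350
  disc 3: 275 + 75 = 350
  disc 4: 150 + 150 = 300
  disc 5: 125 + 125 + 100 = 350
  disc 6: 100 + 100 + 75 + 75 = 350
This matches the lower bound, so 6 is optimal.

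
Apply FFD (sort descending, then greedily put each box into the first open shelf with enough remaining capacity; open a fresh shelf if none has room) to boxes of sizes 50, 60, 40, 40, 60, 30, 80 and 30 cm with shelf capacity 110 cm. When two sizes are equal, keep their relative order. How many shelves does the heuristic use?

4

Sorted descending: 80, 60, 60, 50, 40, 40, 30, 30.
  80 → shelf 1 (new)  [load 80/110]
  60 → shelf 2 (new)  [load 60/110]
  60 → shelf 3 (new)  [load 60/110]
  50 → shelf 2  [load 110/110]
  40 → shelf 3  [load 100/110]
  40 → shelf 4 (new)  [load 40/110]
  30 → shelf 1  [load 110/110]
  30 → shelf 4  [load 70/110]
4 shelves opened.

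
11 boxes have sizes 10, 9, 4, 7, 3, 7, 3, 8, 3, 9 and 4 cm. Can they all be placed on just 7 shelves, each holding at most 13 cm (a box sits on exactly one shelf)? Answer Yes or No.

A valid assignment using 6 shelves:
  shelf 1: 10 + 3 = 13
  shelf 2: 9 + 4 = 13
  shelf 3: 9 + 4 = 13
  shelf 4: 8 + 3 = 11
  shelf 5: 7 + 3 = 10
  shelf 6: 7 = 7
That uses only 6 ≤ 7, so 7 shelves are enough.

Yes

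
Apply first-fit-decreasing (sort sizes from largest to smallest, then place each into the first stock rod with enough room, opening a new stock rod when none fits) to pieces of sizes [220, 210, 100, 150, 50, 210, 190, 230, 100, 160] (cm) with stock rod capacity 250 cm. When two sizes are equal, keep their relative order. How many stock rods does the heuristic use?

8

Sorted descending: 230, 220, 210, 210, 190, 160, 150, 100, 100, 50.
  230 → stock rod 1 (new)  [load 230/250]
  220 → stock rod 2 (new)  [load 220/250]
  210 → stock rod 3 (new)  [load 210/250]
  210 → stock rod 4 (new)  [load 210/250]
  190 → stock rod 5 (new)  [load 190/250]
  160 → stock rod 6 (new)  [load 160/250]
  150 → stock rod 7 (new)  [load 150/250]
  100 → stock rod 7  [load 250/250]
  100 → stock rod 8 (new)  [load 100/250]
  50 → stock rod 5  [load 240/250]
8 stock rods opened.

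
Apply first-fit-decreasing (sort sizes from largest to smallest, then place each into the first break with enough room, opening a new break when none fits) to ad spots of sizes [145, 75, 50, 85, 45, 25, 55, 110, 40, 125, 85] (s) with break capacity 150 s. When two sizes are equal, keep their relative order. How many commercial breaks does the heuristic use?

6

Sorted descending: 145, 125, 110, 85, 85, 75, 55, 50, 45, 40, 25.
  145 → break 1 (new)  [load 145/150]
  125 → break 2 (new)  [load 125/150]
  110 → break 3 (new)  [load 110/150]
  85 → break 4 (new)  [load 85/150]
  85 → break 5 (new)  [load 85/150]
  75 → break 6 (new)  [load 75/150]
  55 → break 4  [load 140/150]
  50 → break 5  [load 135/150]
  45 → break 6  [load 120/150]
  40 → break 3  [load 150/150]
  25 → break 2  [load 150/150]
6 commercial breaks opened.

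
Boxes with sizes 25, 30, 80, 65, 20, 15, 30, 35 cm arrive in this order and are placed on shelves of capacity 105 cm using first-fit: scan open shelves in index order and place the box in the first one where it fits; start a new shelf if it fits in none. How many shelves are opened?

4

  25 → shelf 1 (new)  [load 25/105]
  30 → shelf 1  [load 55/105]
  80 → shelf 2 (new)  [load 80/105]
  65 → shelf 3 (new)  [load 65/105]
  20 → shelf 1  [load 75/105]
  15 → shelf 1  [load 90/105]
  30 → shelf 3  [load 95/105]
  35 → shelf 4 (new)  [load 35/105]
4 shelves opened.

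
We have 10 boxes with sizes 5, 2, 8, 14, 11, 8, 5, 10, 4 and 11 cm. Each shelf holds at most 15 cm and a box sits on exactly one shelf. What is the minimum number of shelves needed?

6

Total = 14 + 11 + 11 + 10 + 8 + 8 + 5 + 5 + 4 + 2 = 78 cm.
Lower bound: ⌈78/15⌉ = 6 shelves.
A packing using 6 shelves:
  shelf 1: 14 = 14
  shelf 2: 11 + 4 = 15
  shelf 3: 11 + 2 = 13
  shelf 4: 10 + 5 = 15
  shelf 5: 8 + 5 = 13
  shelf 6: 8 = 8
This matches the lower bound, so 6 is optimal.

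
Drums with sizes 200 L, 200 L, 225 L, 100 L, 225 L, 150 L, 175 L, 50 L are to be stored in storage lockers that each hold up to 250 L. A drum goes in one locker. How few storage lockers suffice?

Total = 225 + 225 + 200 + 200 + 175 + 150 + 100 + 50 = 1325 L.
Lower bound: ⌈1325/250⌉ = 6 storage lockers.
A packing using 6 storage lockers:
  locker 1: 225 = 225
  locker 2: 225 = 225
  locker 3: 200 + 50 = 250
  locker 4: 200 = 200
  locker 5: 175 = 175
  locker 6: 150 + 100 = 250
This matches the lower bound, so 6 is optimal.

6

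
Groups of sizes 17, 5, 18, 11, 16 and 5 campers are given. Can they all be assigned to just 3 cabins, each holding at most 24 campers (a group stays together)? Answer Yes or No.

No

Total = 72 campers; ⌈72/24⌉ = 3.
The bound of 3 does not rule out 3, but exhaustive search shows no assignment into 3 cabins of capacity 24 campers exists — the minimum is 4.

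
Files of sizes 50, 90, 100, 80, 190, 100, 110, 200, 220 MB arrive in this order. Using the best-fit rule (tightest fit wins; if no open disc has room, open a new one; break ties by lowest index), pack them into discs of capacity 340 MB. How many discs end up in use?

  50 → disc 1 (new)  [load 50/340]
  90 → disc 1  [load 140/340]
  100 → disc 1  [load 240/340]
  80 → disc 1  [load 320/340]
  190 → disc 2 (new)  [load 190/340]
  100 → disc 2  [load 290/340]
  110 → disc 3 (new)  [load 110/340]
  200 → disc 3  [load 310/340]
  220 → disc 4 (new)  [load 220/340]
4 discs opened.

4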